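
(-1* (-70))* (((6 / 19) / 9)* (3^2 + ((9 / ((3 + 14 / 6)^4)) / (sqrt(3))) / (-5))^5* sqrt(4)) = 317701420361963238665509389 / 1095275429376504627200 - 214448423801199827903877054303* sqrt(3) / 1794499263490465181204480000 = 289858.34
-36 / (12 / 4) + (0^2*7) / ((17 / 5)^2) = -12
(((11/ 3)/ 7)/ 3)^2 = 121/ 3969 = 0.03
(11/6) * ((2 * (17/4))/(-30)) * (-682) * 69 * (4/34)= 86273/30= 2875.77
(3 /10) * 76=114 /5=22.80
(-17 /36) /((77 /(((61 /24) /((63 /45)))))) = -5185 /465696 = -0.01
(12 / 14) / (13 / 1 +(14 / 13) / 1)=26 / 427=0.06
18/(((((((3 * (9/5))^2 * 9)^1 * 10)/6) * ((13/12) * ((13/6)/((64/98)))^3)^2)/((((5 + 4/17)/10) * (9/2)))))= 11889568986955776/191942974196676632657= 0.00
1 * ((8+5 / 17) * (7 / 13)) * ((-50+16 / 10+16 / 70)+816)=3789234 / 1105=3429.17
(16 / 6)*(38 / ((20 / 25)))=380 / 3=126.67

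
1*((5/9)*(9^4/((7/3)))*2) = 21870/7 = 3124.29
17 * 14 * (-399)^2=37889838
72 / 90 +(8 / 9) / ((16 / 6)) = 17 / 15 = 1.13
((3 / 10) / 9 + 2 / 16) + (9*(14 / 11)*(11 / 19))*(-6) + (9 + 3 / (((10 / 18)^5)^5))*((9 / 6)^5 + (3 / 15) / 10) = 186933734651201300442375591391 / 3397464752197265625000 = 55021537.61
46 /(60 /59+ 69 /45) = 40710 /2257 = 18.04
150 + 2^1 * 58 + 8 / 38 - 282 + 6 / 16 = -2343 / 152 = -15.41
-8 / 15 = -0.53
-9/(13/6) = -54/13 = -4.15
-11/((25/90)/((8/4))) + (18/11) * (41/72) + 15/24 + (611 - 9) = 230717/440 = 524.36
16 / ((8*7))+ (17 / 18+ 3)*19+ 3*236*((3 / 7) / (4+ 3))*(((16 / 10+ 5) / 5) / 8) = 82.38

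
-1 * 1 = -1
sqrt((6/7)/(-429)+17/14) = sqrt(4858854)/2002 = 1.10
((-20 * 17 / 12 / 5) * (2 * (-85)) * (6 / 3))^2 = 33408400 / 9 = 3712044.44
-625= -625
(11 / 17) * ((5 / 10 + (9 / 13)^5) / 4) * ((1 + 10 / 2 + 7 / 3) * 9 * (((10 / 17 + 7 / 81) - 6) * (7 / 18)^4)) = -2369531667635825 / 2433091132098432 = -0.97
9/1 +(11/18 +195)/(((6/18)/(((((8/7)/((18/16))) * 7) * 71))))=7999955/27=296294.63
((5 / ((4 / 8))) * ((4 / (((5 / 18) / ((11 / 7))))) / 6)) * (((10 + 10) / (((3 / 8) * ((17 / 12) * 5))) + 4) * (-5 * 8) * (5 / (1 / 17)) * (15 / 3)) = -7392000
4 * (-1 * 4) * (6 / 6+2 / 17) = -17.88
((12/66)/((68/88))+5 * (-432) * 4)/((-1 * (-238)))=-73438/2023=-36.30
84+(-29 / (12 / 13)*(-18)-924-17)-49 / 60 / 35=-87457 / 300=-291.52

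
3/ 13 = 0.23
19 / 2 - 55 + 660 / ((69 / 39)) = 15067 / 46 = 327.54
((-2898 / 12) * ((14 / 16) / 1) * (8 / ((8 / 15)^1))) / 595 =-1449 / 272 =-5.33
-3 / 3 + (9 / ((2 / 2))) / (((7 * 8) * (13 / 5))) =-683 / 728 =-0.94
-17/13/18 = -17/234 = -0.07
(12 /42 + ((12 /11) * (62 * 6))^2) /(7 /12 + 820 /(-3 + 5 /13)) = -28456228056 /54073327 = -526.25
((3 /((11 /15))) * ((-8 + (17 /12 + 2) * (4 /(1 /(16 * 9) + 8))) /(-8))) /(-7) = -40815 /88781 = -0.46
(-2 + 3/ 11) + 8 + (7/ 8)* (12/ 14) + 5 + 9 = 925/ 44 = 21.02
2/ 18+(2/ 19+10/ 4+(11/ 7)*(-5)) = -12307/ 2394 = -5.14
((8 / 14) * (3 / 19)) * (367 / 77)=4404 / 10241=0.43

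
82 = 82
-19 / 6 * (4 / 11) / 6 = -19 / 99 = -0.19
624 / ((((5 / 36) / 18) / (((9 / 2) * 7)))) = 12737088 / 5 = 2547417.60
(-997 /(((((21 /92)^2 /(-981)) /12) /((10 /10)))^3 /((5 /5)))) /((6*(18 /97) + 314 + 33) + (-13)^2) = 2733857359305624167399424 /122943205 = 22236750370267508.22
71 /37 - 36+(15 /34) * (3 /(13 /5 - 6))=-737183 /21386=-34.47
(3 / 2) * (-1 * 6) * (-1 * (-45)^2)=18225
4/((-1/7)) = -28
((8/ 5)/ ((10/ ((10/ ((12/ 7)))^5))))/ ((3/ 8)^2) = 16807000/ 2187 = 7684.96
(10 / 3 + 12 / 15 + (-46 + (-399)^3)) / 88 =-952818613 / 1320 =-721832.28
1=1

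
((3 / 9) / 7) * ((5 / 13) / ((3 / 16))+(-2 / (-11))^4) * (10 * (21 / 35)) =2343808 / 3996993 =0.59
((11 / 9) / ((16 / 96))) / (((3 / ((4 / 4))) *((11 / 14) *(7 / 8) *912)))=2 / 513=0.00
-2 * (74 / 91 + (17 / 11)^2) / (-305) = 70506 / 3358355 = 0.02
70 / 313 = 0.22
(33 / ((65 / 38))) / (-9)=-418 / 195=-2.14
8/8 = 1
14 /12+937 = 5629 /6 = 938.17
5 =5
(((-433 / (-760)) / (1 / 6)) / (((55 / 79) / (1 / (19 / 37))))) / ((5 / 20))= 3796977 / 99275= 38.25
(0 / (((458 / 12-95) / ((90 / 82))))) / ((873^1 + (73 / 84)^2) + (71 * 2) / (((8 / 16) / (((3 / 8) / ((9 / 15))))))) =0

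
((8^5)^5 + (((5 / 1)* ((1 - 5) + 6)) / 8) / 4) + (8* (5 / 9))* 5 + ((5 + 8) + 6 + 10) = 37778931862957161709619.54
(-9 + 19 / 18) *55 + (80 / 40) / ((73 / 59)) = -572021 / 1314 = -435.33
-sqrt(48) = -4*sqrt(3) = -6.93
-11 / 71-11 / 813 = -9724 / 57723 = -0.17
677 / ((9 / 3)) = 225.67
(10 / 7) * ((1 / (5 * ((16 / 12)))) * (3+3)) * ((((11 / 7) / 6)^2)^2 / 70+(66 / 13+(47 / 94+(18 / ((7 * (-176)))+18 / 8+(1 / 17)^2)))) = 70356584506547 / 7001395521120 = 10.05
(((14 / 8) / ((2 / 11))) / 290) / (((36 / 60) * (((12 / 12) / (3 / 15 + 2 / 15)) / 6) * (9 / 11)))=0.14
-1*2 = -2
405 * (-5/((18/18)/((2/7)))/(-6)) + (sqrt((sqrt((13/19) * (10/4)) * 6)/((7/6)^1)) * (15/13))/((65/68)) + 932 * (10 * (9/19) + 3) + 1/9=612 * 38^(3/4) * 65^(1/4) * sqrt(7)/22477 + 8746810/1197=7310.41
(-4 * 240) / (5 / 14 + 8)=-4480 / 39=-114.87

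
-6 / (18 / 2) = -2 / 3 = -0.67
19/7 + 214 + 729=6620/7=945.71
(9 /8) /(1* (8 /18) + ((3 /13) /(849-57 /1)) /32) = 370656 /146435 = 2.53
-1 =-1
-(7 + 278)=-285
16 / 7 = 2.29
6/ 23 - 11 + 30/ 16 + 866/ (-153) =-408887/ 28152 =-14.52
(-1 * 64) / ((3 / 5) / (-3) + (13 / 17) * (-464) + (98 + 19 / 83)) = 225760 / 905843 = 0.25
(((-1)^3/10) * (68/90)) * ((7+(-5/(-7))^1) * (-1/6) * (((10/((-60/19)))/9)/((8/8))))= -323/9450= -0.03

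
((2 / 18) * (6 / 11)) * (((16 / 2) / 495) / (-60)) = -4 / 245025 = -0.00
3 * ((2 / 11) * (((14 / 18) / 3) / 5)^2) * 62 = 6076 / 66825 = 0.09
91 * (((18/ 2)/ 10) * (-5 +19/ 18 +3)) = -1547/ 20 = -77.35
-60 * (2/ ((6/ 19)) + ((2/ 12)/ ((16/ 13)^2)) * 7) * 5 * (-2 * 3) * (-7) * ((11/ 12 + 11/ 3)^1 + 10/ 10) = -127931475/ 256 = -499732.32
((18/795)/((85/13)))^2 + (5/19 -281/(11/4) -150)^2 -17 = 1406133310408520204/22162674675625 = 63446.01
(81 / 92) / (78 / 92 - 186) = -27 / 5678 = -0.00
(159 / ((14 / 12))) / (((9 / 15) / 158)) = 251220 / 7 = 35888.57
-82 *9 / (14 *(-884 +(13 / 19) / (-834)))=5847174 / 98055139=0.06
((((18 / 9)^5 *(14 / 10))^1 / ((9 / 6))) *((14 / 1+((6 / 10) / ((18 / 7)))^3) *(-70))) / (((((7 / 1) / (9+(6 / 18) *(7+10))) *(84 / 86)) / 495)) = -62992596128 / 2025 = -31107454.88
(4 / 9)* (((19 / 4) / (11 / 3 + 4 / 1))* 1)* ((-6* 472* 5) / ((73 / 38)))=-3407840 / 1679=-2029.68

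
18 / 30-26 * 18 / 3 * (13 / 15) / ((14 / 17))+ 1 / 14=-327 / 2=-163.50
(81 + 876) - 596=361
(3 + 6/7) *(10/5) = 7.71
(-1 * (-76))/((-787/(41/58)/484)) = -754072/22823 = -33.04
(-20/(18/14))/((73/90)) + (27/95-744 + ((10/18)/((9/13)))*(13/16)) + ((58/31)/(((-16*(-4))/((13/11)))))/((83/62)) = -3127305745171/4102912440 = -762.22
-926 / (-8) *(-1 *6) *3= -4167 / 2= -2083.50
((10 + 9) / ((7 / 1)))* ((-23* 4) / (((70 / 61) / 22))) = -1172908 / 245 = -4787.38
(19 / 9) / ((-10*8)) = -19 / 720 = -0.03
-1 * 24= -24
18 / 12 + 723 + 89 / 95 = 137833 / 190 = 725.44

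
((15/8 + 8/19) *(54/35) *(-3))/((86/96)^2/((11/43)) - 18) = 0.72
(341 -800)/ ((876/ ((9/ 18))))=-153/ 584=-0.26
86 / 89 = 0.97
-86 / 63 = -1.37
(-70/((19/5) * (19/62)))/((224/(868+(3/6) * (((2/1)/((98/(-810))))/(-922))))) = -30391554475/130474064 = -232.93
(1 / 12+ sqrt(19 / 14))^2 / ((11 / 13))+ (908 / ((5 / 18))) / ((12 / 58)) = 13 *sqrt(266) / 924+ 79636093 / 5040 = 15801.04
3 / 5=0.60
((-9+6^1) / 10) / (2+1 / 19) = -19 / 130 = -0.15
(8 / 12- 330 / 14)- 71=-1972 / 21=-93.90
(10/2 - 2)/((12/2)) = 1/2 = 0.50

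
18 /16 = 9 /8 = 1.12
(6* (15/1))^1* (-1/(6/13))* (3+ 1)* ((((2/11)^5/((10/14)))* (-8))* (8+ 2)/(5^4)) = 559104/20131375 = 0.03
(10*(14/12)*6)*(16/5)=224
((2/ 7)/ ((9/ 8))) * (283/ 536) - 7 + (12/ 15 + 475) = 9896854/ 21105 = 468.93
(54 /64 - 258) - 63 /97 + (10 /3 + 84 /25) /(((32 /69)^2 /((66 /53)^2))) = -182706793779 /871913600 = -209.55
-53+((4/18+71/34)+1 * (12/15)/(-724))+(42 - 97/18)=-649841/46155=-14.08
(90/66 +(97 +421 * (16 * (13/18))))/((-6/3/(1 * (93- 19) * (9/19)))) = -18180394/209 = -86987.53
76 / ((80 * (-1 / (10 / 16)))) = -19 / 32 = -0.59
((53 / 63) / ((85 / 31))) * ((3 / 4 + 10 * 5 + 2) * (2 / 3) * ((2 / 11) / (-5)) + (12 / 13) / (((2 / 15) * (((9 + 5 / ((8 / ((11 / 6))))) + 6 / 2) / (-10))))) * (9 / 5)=-14555062619 / 4026647625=-3.61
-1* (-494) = 494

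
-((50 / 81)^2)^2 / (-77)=6250000 / 3314597517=0.00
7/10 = 0.70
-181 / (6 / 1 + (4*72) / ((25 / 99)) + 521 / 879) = -3977475 / 25206923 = -0.16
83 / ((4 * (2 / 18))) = 747 / 4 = 186.75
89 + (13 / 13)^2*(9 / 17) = 1522 / 17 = 89.53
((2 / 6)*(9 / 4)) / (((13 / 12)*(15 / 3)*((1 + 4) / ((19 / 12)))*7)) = 0.01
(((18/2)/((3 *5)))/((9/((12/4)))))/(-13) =-1/65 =-0.02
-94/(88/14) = -329/22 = -14.95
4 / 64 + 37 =593 / 16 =37.06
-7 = -7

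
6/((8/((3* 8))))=18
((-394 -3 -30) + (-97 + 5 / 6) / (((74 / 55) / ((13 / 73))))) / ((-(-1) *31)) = -14252479 / 1004772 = -14.18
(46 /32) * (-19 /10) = -437 /160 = -2.73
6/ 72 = 1/ 12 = 0.08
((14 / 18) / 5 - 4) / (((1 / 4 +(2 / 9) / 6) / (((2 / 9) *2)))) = -2768 / 465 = -5.95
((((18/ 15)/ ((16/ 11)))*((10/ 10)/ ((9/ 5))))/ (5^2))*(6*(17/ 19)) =187/ 1900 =0.10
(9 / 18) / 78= 1 / 156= 0.01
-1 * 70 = -70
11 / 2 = 5.50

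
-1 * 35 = -35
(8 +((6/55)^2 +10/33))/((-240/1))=-37729/1089000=-0.03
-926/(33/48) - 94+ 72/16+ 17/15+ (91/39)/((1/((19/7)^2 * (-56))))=-791321/330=-2397.94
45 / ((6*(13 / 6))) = 45 / 13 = 3.46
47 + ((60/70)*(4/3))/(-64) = 2631/56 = 46.98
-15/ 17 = -0.88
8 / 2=4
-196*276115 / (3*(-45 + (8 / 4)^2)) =54118540 / 123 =439988.13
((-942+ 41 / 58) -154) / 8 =-136.91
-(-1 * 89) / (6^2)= 89 / 36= 2.47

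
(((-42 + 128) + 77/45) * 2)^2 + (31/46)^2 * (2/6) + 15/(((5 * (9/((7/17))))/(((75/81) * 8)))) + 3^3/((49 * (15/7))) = 15691952416009/509903100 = 30774.38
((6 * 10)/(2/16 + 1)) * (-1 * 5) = -800/3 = -266.67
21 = 21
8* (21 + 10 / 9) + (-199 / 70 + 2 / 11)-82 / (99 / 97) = 72291 / 770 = 93.88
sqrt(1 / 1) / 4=1 / 4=0.25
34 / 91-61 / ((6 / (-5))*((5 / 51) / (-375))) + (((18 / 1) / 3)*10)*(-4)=-35431237 / 182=-194677.13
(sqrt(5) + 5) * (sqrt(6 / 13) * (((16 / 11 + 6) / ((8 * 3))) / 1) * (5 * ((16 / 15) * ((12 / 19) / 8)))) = 82 * sqrt(78) * (sqrt(5) + 5) / 8151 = 0.64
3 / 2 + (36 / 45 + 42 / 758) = 2.36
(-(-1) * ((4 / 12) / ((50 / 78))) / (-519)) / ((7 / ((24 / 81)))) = -104 / 2452275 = -0.00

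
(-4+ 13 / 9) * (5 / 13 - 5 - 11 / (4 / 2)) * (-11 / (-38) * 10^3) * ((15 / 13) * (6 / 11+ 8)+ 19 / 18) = 21244844125 / 260091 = 81682.35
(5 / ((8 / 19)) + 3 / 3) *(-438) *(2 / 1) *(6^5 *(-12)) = 1052419392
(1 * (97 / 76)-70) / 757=-5223 / 57532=-0.09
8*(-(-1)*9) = 72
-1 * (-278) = 278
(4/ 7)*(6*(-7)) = -24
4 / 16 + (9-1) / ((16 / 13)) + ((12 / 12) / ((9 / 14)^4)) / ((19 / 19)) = 330811 / 26244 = 12.61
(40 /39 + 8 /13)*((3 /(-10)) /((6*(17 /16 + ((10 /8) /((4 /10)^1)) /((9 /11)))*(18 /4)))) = -512 /137085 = -0.00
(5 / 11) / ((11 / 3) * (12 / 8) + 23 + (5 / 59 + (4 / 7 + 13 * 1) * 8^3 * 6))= 4130 / 379068041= 0.00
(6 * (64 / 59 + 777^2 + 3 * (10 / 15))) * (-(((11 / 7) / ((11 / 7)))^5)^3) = -213721158 / 59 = -3622392.51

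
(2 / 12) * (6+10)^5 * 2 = 1048576 / 3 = 349525.33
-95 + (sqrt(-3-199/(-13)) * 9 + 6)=-89 + 36 * sqrt(130)/13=-57.43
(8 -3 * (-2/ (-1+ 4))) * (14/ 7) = 20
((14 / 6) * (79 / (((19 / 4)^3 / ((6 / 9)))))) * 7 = 495488 / 61731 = 8.03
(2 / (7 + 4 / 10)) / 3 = 10 / 111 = 0.09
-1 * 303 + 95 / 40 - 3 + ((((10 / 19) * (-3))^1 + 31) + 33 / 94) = -273.85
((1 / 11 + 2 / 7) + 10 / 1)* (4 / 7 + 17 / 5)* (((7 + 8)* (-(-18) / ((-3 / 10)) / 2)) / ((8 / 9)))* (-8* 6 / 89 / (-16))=-134939115 / 191884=-703.23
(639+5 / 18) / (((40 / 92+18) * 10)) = 264661 / 76320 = 3.47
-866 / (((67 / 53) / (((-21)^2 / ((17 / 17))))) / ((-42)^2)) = -35705155752 / 67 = -532912772.42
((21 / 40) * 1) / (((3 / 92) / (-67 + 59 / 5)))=-22218 / 25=-888.72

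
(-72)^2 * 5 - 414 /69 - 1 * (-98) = 26012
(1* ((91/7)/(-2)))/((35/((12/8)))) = -39/140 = -0.28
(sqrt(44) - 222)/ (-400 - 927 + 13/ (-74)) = 5476/ 32737 - 148 * sqrt(11)/ 98211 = 0.16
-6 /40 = -3 /20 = -0.15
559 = 559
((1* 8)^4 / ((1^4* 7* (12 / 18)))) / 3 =2048 / 7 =292.57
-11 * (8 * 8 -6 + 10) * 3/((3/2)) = -1496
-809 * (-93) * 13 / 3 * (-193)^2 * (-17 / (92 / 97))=-20025752363227 / 92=-217671221339.42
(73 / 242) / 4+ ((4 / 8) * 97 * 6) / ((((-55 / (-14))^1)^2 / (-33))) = -15055679 / 24200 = -622.14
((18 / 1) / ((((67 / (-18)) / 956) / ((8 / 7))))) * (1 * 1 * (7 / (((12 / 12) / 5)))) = -12389760 / 67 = -184921.79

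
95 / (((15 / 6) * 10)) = 3.80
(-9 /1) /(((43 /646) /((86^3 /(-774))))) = 111112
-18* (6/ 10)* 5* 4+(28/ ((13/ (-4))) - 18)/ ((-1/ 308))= 103760/ 13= 7981.54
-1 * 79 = -79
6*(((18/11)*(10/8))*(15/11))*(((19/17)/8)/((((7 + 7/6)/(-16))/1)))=-461700/100793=-4.58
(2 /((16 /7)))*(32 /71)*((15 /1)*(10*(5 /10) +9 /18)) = 2310 /71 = 32.54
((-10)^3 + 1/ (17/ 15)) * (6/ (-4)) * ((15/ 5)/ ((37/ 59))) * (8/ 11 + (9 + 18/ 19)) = 20121467085/ 262922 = 76530.18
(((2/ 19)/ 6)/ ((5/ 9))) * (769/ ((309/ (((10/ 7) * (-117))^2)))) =210536820/ 95893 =2195.54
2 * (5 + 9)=28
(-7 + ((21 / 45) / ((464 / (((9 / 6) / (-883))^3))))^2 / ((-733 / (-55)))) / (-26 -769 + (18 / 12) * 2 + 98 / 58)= 167552987407855493157314434421 / 18916979893599212057499953315840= 0.01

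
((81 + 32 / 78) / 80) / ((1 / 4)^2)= 635 / 39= 16.28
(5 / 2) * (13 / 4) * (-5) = -40.62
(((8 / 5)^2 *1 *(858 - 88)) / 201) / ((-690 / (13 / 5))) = -64064 / 1733625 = -0.04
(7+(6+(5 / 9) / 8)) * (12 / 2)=941 / 12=78.42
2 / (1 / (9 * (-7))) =-126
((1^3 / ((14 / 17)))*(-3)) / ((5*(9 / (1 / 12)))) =-17 / 2520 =-0.01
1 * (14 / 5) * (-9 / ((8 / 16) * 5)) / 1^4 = -252 / 25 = -10.08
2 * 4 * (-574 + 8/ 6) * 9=-41232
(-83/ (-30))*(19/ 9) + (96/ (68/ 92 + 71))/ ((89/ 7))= 7858519/ 1321650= 5.95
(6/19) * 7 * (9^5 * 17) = 42160986/19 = 2218999.26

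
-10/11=-0.91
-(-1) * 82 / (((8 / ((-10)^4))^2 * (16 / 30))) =240234375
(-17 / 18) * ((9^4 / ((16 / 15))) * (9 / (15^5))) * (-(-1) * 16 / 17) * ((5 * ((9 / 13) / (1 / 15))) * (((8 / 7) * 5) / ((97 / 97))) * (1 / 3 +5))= -46656 / 455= -102.54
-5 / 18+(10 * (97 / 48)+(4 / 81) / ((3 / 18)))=4369 / 216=20.23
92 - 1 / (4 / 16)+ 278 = 366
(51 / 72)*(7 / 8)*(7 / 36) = 833 / 6912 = 0.12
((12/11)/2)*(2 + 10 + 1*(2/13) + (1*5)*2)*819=108864/11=9896.73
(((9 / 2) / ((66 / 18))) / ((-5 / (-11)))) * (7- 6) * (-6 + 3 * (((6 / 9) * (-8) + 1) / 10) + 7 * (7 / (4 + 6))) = -162 / 25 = -6.48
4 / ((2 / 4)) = 8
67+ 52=119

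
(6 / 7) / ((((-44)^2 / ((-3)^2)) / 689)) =2.75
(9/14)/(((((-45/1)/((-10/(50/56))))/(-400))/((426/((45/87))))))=-263552/5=-52710.40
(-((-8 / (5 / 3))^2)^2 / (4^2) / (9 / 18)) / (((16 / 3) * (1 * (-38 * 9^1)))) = 432 / 11875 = 0.04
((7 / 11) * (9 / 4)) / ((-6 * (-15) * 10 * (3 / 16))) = 7 / 825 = 0.01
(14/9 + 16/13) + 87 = 10505/117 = 89.79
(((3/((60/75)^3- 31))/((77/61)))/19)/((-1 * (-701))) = -22875/3908420593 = -0.00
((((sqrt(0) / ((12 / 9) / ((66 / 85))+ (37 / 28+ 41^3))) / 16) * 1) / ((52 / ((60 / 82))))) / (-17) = 0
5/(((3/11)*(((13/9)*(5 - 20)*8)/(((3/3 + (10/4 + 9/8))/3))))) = -407/2496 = -0.16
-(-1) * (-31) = -31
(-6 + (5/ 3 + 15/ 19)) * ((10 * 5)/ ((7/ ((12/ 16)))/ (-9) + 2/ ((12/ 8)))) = -22725/ 38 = -598.03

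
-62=-62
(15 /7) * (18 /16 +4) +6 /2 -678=-37185 /56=-664.02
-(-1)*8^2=64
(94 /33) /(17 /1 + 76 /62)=2914 /18645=0.16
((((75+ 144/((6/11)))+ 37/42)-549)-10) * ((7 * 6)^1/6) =-9203/6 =-1533.83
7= 7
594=594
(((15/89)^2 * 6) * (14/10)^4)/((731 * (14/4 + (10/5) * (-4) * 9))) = -259308/19831609675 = -0.00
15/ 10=1.50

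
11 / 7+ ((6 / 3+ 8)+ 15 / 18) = 521 / 42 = 12.40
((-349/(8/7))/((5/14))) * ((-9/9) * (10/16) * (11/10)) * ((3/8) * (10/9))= 188111/768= 244.94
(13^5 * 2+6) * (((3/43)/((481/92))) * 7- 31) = -474695252672/20683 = -22950986.45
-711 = -711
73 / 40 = 1.82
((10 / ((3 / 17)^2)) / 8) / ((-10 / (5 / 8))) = -1445 / 576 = -2.51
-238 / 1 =-238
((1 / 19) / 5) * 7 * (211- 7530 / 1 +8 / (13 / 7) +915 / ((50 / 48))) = -2928513 / 6175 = -474.25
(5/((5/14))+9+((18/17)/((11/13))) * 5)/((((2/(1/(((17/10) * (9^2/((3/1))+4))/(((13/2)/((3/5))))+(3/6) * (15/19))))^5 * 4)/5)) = 245596135472866064453125/864764139074322809901034764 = 0.00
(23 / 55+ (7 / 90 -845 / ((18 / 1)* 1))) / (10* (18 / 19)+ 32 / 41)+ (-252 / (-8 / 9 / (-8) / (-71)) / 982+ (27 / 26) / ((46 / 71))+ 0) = 31163257901351 / 193497198180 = 161.05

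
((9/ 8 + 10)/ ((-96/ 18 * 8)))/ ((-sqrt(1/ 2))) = 267 * sqrt(2)/ 1024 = 0.37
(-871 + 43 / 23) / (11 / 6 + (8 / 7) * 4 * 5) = -839580 / 23851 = -35.20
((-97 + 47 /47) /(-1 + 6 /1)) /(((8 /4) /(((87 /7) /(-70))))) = 2088 /1225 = 1.70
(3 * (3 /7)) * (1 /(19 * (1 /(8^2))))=576 /133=4.33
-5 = -5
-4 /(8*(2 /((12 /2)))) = -3 /2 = -1.50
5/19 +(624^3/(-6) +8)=-769406819/19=-40495095.74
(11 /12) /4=11 /48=0.23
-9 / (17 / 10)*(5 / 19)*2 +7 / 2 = 461 / 646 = 0.71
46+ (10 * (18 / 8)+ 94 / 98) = 6807 / 98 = 69.46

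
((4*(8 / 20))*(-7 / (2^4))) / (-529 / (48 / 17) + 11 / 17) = 2856 / 761765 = 0.00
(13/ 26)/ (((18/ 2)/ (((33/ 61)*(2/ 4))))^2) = 121/ 267912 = 0.00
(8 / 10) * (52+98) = 120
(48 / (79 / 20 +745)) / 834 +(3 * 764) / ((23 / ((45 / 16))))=280.27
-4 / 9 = -0.44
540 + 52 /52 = 541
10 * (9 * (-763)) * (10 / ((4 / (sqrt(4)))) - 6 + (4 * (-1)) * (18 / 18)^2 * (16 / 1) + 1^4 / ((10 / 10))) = 4394880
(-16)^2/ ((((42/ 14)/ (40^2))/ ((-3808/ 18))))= -779878400/ 27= -28884385.19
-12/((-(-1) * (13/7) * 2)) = -42/13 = -3.23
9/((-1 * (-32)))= 9/32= 0.28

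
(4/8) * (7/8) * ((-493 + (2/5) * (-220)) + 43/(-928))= -3774477/14848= -254.21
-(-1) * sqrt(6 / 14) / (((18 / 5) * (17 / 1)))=0.01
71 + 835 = 906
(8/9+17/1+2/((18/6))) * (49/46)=8183/414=19.77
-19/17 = -1.12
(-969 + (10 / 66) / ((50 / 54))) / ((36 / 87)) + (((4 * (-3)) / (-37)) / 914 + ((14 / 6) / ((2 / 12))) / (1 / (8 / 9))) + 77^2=60265186841 / 16739910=3600.09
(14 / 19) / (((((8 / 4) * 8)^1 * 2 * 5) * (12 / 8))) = 7 / 2280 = 0.00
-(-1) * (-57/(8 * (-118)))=57/944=0.06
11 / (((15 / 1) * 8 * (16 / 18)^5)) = 216513 / 1310720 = 0.17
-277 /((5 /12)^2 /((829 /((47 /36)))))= -1190417472 /1175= -1013121.25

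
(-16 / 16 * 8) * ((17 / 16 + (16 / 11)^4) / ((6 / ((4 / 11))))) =-432491 / 161051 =-2.69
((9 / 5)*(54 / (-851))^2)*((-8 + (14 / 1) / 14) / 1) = -0.05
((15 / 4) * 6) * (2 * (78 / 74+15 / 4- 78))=-487485 / 148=-3293.82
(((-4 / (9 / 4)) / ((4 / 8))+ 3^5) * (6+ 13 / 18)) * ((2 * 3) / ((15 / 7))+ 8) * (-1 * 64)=-3337664 / 3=-1112554.67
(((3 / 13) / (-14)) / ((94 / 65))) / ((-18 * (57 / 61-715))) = -305 / 343933968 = -0.00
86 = 86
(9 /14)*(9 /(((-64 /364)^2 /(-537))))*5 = -257284755 /512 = -502509.29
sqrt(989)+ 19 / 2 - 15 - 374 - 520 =-868.05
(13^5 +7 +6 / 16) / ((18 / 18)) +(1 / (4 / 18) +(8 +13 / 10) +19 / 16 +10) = 29706029 / 80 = 371325.36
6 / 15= 0.40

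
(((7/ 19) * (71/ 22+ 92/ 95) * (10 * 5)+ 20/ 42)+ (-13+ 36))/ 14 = 7.20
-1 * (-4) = 4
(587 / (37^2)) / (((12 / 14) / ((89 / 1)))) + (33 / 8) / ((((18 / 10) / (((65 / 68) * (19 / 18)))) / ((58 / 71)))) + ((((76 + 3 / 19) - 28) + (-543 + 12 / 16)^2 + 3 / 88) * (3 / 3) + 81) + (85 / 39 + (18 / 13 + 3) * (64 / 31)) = 35379426091542507317 / 120247427181024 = 294221.90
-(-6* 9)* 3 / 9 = 18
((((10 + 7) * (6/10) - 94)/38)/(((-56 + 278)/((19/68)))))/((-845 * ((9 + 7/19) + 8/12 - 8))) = 7961/4932366400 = 0.00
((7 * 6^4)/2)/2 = 2268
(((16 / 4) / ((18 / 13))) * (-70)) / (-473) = 1820 / 4257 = 0.43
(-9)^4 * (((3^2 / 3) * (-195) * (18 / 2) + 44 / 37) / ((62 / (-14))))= 8944788447 / 1147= 7798420.62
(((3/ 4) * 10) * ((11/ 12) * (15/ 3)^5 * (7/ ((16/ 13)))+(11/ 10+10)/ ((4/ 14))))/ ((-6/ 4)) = -15677921/ 192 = -81655.84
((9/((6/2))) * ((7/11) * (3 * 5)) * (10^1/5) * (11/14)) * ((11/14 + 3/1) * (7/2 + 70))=12521.25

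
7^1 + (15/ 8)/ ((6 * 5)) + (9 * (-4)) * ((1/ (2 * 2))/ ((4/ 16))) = -28.94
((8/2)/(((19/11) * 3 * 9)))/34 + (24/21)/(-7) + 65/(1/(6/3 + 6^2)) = 1055433940/427329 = 2469.84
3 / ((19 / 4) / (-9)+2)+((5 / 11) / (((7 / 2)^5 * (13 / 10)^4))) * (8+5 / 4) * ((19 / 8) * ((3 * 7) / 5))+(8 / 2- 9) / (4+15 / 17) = 3456308172089 / 3318273787829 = 1.04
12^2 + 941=1085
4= 4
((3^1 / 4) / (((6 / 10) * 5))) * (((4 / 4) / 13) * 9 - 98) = -1265 / 52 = -24.33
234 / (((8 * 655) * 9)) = 13 / 2620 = 0.00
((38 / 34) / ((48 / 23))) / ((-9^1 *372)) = -437 / 2731968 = -0.00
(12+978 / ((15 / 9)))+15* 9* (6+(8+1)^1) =13119 / 5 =2623.80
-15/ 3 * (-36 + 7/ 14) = 177.50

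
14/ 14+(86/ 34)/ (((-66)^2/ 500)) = 23888/ 18513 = 1.29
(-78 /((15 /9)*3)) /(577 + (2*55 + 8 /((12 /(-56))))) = -234 /9745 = -0.02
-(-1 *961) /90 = 10.68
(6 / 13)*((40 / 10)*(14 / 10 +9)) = 96 / 5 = 19.20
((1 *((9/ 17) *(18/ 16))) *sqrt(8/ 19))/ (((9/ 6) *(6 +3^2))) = 0.02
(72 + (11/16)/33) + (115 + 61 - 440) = -9215/48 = -191.98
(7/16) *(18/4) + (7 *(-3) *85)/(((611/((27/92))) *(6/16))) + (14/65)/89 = -63071057/200114720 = -0.32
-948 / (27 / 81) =-2844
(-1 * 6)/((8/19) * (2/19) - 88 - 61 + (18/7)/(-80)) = 606480/15059689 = 0.04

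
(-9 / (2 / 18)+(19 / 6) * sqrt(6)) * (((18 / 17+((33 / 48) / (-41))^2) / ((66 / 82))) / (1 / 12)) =-627596505 / 490688+147213995 * sqrt(6) / 2944128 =-1156.53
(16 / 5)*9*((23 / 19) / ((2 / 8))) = 13248 / 95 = 139.45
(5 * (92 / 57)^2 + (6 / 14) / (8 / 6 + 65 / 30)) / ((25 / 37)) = 77447438 / 3980025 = 19.46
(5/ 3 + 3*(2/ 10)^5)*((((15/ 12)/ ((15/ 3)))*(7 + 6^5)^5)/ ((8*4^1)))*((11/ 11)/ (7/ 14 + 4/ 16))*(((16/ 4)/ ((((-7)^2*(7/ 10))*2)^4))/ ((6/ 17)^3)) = 1096786328561738876717682703/ 538149246374880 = 2038070917965.58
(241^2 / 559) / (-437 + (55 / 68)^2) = -268566544 / 1127873617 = -0.24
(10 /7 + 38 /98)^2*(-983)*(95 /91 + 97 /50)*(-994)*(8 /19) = 60046221621448 /14826175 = 4050014.36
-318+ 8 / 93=-317.91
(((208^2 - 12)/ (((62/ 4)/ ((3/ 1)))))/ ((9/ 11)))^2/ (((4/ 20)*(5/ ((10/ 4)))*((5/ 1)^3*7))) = 452717991968/ 1513575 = 299105.09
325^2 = 105625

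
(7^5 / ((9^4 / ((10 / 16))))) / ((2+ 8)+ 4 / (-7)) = 588245 / 3464208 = 0.17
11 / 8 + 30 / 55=169 / 88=1.92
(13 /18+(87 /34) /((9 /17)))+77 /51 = 1081 /153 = 7.07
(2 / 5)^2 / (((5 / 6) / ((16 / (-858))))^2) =1024 / 12780625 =0.00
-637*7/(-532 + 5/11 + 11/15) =105105/12512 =8.40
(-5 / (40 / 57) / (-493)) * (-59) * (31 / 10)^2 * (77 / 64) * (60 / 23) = -746555733 / 29027840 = -25.72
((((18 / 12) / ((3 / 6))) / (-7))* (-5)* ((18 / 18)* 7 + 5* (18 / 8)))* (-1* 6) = -3285 / 14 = -234.64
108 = 108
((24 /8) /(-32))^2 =9 /1024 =0.01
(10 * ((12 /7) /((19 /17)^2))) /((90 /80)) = 12.20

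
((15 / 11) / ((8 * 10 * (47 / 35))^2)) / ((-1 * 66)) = -245 / 136851968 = -0.00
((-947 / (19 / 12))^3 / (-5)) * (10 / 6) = 489184198848 / 6859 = 71320046.49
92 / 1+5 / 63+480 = 36041 / 63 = 572.08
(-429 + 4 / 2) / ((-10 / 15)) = 1281 / 2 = 640.50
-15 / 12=-1.25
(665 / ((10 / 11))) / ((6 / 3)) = 1463 / 4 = 365.75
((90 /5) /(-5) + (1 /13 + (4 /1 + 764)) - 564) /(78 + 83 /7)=91217 /40885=2.23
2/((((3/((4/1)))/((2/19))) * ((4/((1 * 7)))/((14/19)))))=392/1083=0.36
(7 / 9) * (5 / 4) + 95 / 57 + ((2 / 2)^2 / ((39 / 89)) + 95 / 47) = 152701 / 21996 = 6.94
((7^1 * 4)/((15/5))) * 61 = 1708/3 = 569.33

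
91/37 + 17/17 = 128/37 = 3.46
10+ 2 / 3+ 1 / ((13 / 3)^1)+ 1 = 464 / 39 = 11.90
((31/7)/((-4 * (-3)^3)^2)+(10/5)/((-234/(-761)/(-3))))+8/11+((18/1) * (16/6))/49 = -1455243481/81729648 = -17.81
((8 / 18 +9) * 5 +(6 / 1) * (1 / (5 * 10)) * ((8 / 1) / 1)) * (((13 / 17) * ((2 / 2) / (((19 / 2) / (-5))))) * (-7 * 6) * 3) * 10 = 7892248 / 323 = 24434.20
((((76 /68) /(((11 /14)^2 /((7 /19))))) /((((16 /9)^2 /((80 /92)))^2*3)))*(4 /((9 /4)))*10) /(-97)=-10418625 /3377626912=-0.00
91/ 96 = 0.95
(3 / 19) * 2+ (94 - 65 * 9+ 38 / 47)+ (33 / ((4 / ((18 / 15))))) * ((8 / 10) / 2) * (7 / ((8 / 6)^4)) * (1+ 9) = -229846991 / 571520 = -402.17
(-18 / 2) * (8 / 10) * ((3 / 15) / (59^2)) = -36 / 87025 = -0.00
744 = 744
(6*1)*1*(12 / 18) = 4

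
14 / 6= 7 / 3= 2.33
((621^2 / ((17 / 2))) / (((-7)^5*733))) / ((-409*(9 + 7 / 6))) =4627692 / 5225119641623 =0.00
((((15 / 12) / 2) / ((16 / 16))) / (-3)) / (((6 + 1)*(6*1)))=-5 / 1008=-0.00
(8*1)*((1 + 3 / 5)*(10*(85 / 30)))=1088 / 3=362.67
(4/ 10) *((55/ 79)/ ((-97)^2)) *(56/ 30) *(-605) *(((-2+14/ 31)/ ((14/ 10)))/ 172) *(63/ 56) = 239580/ 990833563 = 0.00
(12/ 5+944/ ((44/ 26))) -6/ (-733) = 560.23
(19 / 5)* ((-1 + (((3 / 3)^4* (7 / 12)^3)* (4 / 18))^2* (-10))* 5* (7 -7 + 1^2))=-585605327 / 30233088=-19.37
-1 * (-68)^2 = -4624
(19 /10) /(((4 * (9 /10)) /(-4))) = -19 /9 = -2.11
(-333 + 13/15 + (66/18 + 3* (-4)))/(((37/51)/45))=-21118.14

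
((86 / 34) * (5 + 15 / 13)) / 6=1720 / 663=2.59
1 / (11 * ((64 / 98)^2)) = 2401 / 11264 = 0.21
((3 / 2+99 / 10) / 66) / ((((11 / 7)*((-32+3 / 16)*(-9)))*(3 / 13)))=13832 / 8314515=0.00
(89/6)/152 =89/912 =0.10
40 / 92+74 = 1712 / 23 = 74.43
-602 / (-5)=602 / 5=120.40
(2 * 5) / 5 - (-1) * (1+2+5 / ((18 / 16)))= 85 / 9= 9.44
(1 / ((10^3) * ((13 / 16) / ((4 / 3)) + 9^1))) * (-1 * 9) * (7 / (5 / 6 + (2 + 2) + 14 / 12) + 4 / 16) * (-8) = 272 / 25625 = 0.01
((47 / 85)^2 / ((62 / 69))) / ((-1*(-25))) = 152421 / 11198750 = 0.01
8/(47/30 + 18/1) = 0.41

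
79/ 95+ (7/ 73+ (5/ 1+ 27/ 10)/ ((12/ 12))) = 119663/ 13870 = 8.63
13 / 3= 4.33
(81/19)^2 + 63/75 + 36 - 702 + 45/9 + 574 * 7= 30468531/9025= 3376.01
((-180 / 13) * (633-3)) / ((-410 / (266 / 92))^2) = -10029663 / 23120474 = -0.43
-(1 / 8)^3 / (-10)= 1 / 5120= 0.00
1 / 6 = 0.17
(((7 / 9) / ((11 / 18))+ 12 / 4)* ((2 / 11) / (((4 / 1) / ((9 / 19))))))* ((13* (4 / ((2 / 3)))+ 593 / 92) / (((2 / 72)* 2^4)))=29576583 / 1692064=17.48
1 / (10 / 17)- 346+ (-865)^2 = 7478807 / 10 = 747880.70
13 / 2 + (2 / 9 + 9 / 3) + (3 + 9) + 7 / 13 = 5209 / 234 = 22.26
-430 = -430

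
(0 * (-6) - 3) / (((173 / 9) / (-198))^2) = -9526572 / 29929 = -318.31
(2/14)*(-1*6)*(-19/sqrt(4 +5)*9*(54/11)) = 18468/77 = 239.84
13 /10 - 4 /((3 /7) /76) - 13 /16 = -170123 /240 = -708.85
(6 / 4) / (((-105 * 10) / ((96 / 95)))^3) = -6144 / 4594994140625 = -0.00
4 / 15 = 0.27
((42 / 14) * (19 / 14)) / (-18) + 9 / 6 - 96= -7957 / 84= -94.73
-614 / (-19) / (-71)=-0.46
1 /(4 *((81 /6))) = 1 /54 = 0.02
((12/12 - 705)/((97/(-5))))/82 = 1760/3977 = 0.44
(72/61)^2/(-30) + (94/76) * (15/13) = 12689709/9190870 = 1.38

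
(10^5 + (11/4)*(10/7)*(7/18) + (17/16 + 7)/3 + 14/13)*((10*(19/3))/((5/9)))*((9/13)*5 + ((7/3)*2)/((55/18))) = 4229259009037/74360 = 56875457.36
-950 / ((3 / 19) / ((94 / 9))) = -1696700 / 27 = -62840.74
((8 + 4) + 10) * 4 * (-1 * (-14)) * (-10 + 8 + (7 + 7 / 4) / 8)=-2233 / 2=-1116.50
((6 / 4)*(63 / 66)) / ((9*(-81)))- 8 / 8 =-3571 / 3564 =-1.00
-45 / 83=-0.54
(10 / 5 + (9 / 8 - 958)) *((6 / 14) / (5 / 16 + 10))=-15278 / 385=-39.68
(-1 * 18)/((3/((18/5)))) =-108/5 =-21.60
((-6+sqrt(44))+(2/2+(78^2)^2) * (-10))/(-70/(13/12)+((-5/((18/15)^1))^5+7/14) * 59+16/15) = 187088907133440/37468381459 - 1010880 * sqrt(11)/37468381459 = 4993.25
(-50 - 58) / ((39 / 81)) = -224.31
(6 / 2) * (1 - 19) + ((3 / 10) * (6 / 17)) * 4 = -4554 / 85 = -53.58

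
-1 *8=-8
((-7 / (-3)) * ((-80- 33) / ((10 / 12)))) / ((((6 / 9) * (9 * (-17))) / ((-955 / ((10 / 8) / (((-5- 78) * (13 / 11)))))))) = 652065596 / 2805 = 232465.45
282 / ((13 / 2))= 564 / 13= 43.38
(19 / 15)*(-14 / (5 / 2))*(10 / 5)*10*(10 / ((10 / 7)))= -14896 / 15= -993.07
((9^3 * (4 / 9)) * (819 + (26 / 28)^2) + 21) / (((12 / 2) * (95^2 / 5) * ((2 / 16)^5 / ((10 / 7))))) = 142182121472 / 123823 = 1148269.07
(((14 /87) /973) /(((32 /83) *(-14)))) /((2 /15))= -415 /1805888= -0.00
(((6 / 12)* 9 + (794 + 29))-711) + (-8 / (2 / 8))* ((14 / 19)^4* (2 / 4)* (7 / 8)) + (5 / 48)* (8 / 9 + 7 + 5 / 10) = 12751302995 / 112597344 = 113.25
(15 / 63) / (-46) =-5 / 966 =-0.01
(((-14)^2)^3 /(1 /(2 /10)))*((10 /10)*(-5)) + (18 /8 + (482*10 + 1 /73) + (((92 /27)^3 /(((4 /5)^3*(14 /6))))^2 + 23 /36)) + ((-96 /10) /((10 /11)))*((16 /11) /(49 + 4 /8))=-318579904025781978784 /42343983279675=-7523616.80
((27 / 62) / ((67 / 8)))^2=11664 / 4313929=0.00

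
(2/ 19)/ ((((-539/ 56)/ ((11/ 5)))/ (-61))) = 976/ 665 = 1.47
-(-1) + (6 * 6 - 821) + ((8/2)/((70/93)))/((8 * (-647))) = -784.00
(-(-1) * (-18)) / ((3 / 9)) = -54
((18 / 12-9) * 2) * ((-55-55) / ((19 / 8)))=13200 / 19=694.74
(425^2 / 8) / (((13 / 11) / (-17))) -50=-33782075 / 104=-324827.64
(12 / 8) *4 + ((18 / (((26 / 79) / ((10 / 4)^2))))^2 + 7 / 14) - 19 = 315916825 / 2704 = 116833.15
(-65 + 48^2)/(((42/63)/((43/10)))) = 288831/20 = 14441.55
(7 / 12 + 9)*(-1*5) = -575 / 12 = -47.92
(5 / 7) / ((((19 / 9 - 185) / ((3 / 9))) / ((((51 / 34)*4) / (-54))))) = 5 / 34566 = 0.00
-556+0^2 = -556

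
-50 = -50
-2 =-2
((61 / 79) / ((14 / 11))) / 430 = 671 / 475580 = 0.00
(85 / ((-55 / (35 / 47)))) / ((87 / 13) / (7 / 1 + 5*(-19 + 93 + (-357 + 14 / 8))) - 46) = 1492855 / 59675242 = 0.03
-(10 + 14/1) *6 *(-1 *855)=123120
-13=-13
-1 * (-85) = 85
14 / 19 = 0.74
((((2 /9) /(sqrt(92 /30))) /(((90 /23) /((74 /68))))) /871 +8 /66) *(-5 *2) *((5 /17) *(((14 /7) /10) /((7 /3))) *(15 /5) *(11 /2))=-60 /119 - 407 *sqrt(690) /63433188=-0.50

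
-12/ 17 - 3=-63/ 17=-3.71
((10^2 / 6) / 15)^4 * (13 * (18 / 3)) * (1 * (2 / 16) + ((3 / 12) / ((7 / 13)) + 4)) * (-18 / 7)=-16705000 / 11907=-1402.96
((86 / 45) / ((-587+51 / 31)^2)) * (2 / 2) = 961 / 172296270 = 0.00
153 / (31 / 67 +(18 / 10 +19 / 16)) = 820080 / 18493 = 44.35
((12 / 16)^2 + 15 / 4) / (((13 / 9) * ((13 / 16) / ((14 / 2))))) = 4347 / 169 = 25.72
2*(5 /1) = 10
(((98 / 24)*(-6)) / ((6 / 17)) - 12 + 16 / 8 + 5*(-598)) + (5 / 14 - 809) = -325757 / 84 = -3878.06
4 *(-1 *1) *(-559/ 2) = 1118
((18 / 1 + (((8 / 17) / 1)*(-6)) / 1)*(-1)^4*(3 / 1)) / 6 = 129 / 17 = 7.59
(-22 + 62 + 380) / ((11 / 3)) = 1260 / 11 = 114.55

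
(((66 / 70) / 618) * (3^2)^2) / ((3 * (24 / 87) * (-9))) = -957 / 57680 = -0.02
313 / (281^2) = 313 / 78961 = 0.00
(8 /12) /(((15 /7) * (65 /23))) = 322 /2925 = 0.11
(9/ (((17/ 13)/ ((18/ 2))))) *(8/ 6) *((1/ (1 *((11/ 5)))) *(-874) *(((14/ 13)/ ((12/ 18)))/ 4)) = -2477790/ 187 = -13250.21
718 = 718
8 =8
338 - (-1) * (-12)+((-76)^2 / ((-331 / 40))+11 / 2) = -366.51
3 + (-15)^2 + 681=909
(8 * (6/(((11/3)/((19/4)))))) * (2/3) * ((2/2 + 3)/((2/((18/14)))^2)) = 36936/539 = 68.53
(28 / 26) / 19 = 14 / 247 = 0.06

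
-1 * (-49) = 49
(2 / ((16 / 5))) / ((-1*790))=-1 / 1264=-0.00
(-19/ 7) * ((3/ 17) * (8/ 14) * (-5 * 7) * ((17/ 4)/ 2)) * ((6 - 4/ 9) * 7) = 2375/ 3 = 791.67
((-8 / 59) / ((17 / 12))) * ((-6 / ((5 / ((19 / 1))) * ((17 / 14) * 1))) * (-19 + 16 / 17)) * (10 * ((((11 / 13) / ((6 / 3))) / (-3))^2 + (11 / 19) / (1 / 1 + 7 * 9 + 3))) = -30389541952 / 3282164041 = -9.26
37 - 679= -642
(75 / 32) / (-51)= -25 / 544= -0.05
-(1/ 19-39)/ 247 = 740/ 4693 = 0.16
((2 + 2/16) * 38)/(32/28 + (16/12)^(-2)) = 9044/191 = 47.35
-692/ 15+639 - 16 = 8653/ 15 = 576.87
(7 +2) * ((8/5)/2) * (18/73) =648/365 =1.78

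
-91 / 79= -1.15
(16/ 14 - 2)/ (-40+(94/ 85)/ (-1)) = 255/ 12229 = 0.02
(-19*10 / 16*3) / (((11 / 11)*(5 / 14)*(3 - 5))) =399 / 8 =49.88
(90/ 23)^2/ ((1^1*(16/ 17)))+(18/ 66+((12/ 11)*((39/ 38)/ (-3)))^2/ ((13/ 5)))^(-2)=11030761184101/ 429861187044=25.66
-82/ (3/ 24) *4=-2624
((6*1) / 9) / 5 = 2 / 15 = 0.13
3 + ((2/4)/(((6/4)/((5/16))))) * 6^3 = 25.50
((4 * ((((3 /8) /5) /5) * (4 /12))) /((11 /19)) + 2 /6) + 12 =20407 /1650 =12.37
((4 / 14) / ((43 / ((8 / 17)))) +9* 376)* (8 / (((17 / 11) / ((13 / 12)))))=4952359984 / 260967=18976.96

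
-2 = -2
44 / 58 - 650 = -18828 / 29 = -649.24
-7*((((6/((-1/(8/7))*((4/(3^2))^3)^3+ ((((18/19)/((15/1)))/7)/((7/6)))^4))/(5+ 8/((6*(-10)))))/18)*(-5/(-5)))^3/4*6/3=5267348238674283504709144433920162758507082394403952302425099578857421875/972010268633815192978381826801997906664133579763542339114273603584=5419025.30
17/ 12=1.42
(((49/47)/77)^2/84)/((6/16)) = 14/2405601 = 0.00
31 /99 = 0.31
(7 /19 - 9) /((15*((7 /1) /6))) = -328 /665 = -0.49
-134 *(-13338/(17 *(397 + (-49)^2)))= 893646/23783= 37.57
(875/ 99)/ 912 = 875/ 90288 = 0.01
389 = 389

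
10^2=100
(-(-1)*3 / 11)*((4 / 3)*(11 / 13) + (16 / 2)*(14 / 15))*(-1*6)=-10056 / 715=-14.06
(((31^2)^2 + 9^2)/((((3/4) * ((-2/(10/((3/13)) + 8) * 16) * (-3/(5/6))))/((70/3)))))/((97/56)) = 174237517300/23571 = 7392029.07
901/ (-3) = -901/ 3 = -300.33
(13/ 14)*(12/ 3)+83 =607/ 7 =86.71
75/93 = 25/31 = 0.81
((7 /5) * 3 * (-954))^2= 401361156 /25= 16054446.24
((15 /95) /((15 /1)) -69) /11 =-6554 /1045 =-6.27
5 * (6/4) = 15/2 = 7.50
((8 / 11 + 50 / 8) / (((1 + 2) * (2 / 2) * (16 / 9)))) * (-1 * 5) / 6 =-1535 / 1408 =-1.09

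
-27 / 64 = -0.42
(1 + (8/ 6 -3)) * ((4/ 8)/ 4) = -1/ 12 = -0.08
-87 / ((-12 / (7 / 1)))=203 / 4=50.75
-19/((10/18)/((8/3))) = -456/5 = -91.20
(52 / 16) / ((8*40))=13 / 1280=0.01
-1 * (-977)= 977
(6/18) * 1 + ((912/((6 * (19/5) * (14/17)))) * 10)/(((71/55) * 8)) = 70622/1491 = 47.37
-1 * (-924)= 924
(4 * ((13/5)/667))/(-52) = -0.00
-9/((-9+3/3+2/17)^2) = -2601/17956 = -0.14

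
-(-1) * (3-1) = 2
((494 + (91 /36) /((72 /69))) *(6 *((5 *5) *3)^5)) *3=339273720703125 /16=21204607543945.31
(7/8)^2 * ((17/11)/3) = 833/2112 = 0.39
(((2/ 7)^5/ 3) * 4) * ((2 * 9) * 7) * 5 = 3840/ 2401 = 1.60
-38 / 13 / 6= -19 / 39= -0.49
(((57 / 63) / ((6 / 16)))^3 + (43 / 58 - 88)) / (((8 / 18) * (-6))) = 1061803003 / 38673936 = 27.46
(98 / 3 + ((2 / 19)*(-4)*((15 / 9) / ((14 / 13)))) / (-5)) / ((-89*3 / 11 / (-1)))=15994 / 11837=1.35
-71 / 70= -1.01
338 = 338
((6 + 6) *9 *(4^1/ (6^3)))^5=32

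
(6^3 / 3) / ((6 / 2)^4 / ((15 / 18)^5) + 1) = 225000 / 632981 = 0.36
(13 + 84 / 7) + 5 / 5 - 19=7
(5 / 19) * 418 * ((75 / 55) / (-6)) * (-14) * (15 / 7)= 750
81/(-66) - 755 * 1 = -16637/22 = -756.23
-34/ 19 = -1.79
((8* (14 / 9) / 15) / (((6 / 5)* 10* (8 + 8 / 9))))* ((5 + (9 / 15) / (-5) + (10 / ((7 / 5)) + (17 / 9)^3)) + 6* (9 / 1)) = 9282641 / 16402500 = 0.57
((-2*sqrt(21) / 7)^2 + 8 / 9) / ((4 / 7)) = 41 / 9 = 4.56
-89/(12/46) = -2047/6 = -341.17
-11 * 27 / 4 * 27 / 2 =-8019 / 8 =-1002.38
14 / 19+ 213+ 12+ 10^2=6189 / 19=325.74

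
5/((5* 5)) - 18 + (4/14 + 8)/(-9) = -5897/315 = -18.72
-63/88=-0.72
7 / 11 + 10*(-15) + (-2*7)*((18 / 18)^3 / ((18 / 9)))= -1720 / 11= -156.36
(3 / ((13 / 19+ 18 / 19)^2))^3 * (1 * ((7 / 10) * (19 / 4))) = 168941758671 / 35500147240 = 4.76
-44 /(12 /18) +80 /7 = -54.57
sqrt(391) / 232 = 0.09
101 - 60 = 41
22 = 22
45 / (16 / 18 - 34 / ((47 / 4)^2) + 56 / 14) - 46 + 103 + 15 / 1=1508049 / 18460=81.69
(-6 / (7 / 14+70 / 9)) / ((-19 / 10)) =1080 / 2831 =0.38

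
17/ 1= 17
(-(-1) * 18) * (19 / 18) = 19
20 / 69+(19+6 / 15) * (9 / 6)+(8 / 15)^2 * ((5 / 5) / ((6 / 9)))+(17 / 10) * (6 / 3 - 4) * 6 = 10829 / 1150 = 9.42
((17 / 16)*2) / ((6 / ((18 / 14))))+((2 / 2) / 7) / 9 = 0.47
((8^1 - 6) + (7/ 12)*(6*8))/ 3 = 10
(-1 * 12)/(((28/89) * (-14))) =267/98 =2.72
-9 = -9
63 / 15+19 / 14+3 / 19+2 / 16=31069 / 5320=5.84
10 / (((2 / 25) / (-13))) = -1625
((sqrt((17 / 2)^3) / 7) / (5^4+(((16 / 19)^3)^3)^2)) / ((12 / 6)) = 1770164955064491106058297 *sqrt(34) / 3644721712949934153781401976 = 0.00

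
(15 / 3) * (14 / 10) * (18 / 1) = 126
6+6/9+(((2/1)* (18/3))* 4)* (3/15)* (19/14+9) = 2228/21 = 106.10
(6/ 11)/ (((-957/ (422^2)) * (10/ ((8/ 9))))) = -9.02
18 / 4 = 4.50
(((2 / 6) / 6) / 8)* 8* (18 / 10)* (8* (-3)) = -12 / 5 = -2.40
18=18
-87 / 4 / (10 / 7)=-609 / 40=-15.22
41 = 41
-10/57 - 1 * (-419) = 23873/57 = 418.82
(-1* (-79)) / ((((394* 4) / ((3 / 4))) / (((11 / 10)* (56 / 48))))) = 6083 / 126080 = 0.05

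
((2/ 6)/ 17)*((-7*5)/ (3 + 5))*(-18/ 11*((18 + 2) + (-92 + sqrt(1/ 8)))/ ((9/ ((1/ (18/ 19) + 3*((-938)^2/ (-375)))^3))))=27793112544675546715591/ 71001562500 -27793112544675546715591*sqrt(2)/ 20448450000000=389521504865.42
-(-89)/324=0.27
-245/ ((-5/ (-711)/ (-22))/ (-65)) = -49819770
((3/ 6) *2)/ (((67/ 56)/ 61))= 3416/ 67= 50.99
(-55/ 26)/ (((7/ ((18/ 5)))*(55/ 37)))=-333/ 455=-0.73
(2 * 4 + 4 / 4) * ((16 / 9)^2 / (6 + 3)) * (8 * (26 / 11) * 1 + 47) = 185600 / 891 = 208.31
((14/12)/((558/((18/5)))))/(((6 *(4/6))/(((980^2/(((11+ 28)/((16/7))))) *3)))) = 384160/1209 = 317.75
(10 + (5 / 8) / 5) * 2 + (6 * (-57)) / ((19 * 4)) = 15.75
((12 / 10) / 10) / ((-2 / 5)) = -3 / 10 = -0.30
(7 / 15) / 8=7 / 120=0.06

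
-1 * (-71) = 71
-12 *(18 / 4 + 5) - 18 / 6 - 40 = -157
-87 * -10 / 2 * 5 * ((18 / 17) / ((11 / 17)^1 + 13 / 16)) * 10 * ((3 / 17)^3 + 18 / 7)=555134472000 / 13653227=40659.58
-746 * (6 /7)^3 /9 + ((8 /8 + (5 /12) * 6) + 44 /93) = -3076667 /63798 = -48.23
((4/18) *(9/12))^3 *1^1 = 1/216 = 0.00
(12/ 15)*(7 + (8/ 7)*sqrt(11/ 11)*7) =12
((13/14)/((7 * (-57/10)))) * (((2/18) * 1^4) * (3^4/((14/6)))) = -585/6517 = -0.09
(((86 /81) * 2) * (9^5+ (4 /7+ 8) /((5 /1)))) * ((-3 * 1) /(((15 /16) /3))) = -75836864 /63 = -1203759.75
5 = 5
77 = 77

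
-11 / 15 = -0.73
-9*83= -747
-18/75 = -6/25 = -0.24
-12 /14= -6 /7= -0.86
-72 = -72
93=93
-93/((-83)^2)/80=-93/551120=-0.00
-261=-261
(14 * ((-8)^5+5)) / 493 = -930.39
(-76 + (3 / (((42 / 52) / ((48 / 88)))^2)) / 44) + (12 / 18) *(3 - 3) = -4954616 / 65219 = -75.97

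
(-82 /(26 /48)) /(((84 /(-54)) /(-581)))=-735048 /13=-56542.15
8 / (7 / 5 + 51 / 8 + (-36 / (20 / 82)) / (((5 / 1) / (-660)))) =320 / 779639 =0.00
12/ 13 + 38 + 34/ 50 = 39.60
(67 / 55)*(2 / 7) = 134 / 385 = 0.35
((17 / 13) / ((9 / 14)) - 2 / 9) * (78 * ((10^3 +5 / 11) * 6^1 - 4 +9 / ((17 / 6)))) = 475878944 / 561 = 848269.06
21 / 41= 0.51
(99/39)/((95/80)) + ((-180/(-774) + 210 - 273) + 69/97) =-61730204/1030237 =-59.92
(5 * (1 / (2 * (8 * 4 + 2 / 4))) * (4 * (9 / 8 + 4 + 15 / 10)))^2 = 4.16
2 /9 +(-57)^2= 29243 /9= 3249.22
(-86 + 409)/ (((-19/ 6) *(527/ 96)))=-576/ 31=-18.58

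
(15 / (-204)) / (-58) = 5 / 3944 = 0.00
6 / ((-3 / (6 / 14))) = -0.86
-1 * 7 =-7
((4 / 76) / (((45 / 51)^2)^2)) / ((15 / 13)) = 1085773 / 14428125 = 0.08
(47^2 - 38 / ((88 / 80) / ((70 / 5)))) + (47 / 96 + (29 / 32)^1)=911729 / 528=1726.76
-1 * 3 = -3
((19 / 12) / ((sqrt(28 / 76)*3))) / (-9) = -19*sqrt(133) / 2268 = -0.10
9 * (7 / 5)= 63 / 5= 12.60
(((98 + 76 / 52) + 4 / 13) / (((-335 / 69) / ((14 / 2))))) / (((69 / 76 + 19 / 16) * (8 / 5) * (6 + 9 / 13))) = -1133578 / 176813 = -6.41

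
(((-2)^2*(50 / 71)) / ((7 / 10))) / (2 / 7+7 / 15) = 30000 / 5609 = 5.35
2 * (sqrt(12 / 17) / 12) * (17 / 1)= sqrt(51) / 3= 2.38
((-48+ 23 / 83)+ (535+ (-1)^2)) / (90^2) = 1501 / 24900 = 0.06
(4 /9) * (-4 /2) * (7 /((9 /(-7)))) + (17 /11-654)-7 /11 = -577592 /891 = -648.25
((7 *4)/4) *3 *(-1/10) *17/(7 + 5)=-119/40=-2.98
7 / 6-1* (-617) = 3709 / 6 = 618.17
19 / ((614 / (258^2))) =632358 / 307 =2059.80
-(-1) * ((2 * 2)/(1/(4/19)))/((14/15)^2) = 900/931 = 0.97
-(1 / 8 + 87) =-697 / 8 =-87.12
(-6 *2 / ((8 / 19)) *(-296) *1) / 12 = 703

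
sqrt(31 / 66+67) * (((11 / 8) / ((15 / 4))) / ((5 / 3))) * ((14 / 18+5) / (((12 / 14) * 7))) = 13 * sqrt(293898) / 4050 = 1.74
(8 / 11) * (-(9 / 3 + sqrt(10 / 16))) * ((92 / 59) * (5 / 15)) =-736 / 649 -184 * sqrt(10) / 1947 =-1.43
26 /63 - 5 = -289 /63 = -4.59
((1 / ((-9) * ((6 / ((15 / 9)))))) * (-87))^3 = 3048625 / 157464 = 19.36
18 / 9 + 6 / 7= 20 / 7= 2.86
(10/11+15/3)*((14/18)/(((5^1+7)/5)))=2275/1188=1.91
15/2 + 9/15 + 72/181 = 15381/1810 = 8.50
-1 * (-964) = 964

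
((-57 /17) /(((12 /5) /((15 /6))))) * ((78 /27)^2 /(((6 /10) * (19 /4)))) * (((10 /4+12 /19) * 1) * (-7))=1035125 /4617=224.20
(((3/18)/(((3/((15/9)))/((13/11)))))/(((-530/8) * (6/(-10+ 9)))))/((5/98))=1274/236115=0.01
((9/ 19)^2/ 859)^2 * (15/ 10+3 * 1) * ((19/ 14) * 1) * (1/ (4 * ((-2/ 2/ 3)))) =-177147/ 566846087248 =-0.00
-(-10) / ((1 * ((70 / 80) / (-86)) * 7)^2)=4733440 / 2401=1971.45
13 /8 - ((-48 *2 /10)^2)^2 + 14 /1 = -42389203 /5000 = -8477.84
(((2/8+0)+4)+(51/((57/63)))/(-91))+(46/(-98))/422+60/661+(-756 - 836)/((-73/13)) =287.23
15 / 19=0.79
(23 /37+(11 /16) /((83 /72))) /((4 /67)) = 501227 /24568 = 20.40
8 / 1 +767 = 775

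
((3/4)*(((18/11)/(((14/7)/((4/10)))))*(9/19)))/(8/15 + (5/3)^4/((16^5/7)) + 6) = 10319560704/579881779939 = 0.02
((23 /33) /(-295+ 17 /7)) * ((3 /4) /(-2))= 161 /180224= 0.00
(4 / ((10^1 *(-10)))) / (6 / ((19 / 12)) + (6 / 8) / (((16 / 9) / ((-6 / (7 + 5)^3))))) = -38912 / 3684975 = -0.01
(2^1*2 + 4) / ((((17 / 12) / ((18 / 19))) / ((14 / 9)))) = 8.32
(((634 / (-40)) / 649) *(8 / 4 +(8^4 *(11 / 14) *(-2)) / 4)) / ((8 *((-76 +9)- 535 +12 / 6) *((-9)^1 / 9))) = 4755 / 581504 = 0.01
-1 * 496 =-496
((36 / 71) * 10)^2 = 129600 / 5041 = 25.71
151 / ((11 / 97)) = 14647 / 11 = 1331.55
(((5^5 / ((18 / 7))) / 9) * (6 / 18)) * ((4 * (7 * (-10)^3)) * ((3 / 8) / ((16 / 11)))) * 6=-210546875 / 108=-1949508.10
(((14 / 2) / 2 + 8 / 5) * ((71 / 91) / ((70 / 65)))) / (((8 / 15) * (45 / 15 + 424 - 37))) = 3621 / 203840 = 0.02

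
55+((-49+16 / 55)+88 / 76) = 7784 / 1045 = 7.45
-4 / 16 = -1 / 4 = -0.25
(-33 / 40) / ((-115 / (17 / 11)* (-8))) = -0.00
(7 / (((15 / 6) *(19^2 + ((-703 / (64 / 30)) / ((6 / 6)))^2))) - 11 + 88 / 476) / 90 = -717929937731 / 5974396195950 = -0.12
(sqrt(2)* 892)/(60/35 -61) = -21.28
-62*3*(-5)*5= 4650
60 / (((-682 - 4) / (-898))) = 78.54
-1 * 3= -3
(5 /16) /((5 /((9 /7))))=9 /112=0.08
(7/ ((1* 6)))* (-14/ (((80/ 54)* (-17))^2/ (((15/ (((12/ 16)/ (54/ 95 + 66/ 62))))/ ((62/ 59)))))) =-3378385017/ 4221480800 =-0.80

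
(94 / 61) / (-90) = -47 / 2745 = -0.02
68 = 68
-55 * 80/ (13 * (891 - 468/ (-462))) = -67760/ 178581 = -0.38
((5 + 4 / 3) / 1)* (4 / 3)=76 / 9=8.44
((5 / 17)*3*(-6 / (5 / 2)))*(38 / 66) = -228 / 187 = -1.22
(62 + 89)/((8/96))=1812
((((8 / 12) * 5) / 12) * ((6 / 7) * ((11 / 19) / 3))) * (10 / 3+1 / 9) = 1705 / 10773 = 0.16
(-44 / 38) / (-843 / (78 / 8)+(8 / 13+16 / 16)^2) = 3718 / 269249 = 0.01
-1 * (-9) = 9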